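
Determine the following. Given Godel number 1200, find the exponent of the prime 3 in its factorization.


Factorize 1200 by dividing by 3 repeatedly.
Division steps: 3 divides 1200 exactly 1 time(s).
Exponent of 3 = 1

1


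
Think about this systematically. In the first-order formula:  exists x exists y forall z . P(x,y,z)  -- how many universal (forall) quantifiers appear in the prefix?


Quantifier prefix: exists x exists y forall z
Mark each quantifier type:
  E E U
Universal count = 1, Existential count = 2
Asked for universal (forall) quantifiers: 1

1


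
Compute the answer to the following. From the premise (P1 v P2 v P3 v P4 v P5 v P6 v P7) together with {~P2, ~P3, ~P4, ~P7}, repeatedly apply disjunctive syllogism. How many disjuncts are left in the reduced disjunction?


Original disjuncts (7): P1, P2, P3, P4, P5, P6, P7
Negated (eliminate): ~P2, ~P3, ~P4, ~P7
Remaining disjuncts: P1, P5, P6
Count = 7 - 4 = 3

3


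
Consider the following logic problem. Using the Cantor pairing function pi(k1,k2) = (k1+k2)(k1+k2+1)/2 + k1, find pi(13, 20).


k1 + k2 = 33
(k1+k2)(k1+k2+1)/2 = 33 * 34 / 2 = 561
pi = 561 + 13 = 574

574


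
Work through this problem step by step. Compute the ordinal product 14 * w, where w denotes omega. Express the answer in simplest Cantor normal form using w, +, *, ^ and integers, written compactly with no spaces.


Compute 14 * w.
Ordinal * is associative and left-distributive over +, but NOT commutative; for finite n>1, n*w = w but w*n stays w*n.
For finite n>0, n * w = sup{n*k : k<w} = w. So 14 * w = w.
Result = w

w


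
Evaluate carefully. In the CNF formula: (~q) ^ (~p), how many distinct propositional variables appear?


Identify each variable that appears in the formula.
Variables found: p, q
Count = 2

2


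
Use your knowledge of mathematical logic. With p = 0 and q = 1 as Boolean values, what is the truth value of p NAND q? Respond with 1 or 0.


p = 0, q = 1
Operation: p NAND q
Evaluate: 0 NAND 1 = 1

1


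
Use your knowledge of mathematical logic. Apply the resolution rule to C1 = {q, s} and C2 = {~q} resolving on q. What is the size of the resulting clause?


Remove q from C1 and ~q from C2.
C1 remainder: {s}
C2 remainder: {}
Union (resolvent): {s}
Resolvent has 1 literal(s).

1


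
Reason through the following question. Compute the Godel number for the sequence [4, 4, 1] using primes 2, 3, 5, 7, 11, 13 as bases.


Encode each element as an exponent of the corresponding prime:
  2^4 = 16
  3^4 = 81
  5^1 = 5
Product = 16 * 81 * 5 = 6480

6480


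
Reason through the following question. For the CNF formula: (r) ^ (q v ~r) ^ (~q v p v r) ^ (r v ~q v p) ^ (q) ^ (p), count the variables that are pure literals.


Check each variable for pure literal status:
p: pure positive
q: mixed (not pure)
r: mixed (not pure)
Pure literal count = 1

1


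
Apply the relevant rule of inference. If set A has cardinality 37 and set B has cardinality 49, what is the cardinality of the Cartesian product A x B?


The Cartesian product A x B contains all ordered pairs (a, b).
|A x B| = |A| * |B| = 37 * 49 = 1813

1813


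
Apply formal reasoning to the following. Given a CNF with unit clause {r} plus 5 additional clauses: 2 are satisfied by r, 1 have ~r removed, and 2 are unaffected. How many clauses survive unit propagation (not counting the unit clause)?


Satisfied (removed): 2
Shortened (remain): 1
Unchanged (remain): 2
Remaining = 1 + 2 = 3

3


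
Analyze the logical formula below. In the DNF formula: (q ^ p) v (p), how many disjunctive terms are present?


A DNF formula is a disjunction of terms (conjunctions).
Terms are separated by v.
Counting the disjuncts: 2 terms.

2


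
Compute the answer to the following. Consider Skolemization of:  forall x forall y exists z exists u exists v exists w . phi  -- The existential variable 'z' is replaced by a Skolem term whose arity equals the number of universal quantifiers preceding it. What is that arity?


Quantifier prefix: forall x forall y exists z exists u exists v exists w
'z' is existentially quantified at position 3.
Universal variables preceding it: x, y
Skolem function arity = 2

2


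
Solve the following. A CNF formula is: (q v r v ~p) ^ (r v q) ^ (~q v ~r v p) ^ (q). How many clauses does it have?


A CNF formula is a conjunction of clauses.
Clauses are separated by ^.
Counting the conjuncts: 4 clauses.

4


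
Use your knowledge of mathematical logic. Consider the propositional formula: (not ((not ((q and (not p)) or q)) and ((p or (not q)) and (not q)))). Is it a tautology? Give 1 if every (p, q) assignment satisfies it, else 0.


Check all 4 assignments:
p=0, q=0: 0
p=0, q=1: 1
p=1, q=0: 0
p=1, q=1: 1
Satisfying count = 2/4.
Tautology iff count = 4: no.

0


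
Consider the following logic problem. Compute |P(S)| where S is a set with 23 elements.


The power set of a set with n elements has 2^n elements.
|P(S)| = 2^23 = 8388608

8388608


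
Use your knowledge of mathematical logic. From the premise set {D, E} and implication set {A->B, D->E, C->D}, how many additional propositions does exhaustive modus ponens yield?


Initial facts: {D, E}
Apply modus ponens to closure:
  (no implication fires)
Final known: {D, E}
New propositions: {(none)}
Count = 0

0


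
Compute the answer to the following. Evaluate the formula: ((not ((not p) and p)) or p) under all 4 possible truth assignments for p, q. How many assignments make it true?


Check all 4 assignments:
p=0, q=0: 1
p=0, q=1: 1
p=1, q=0: 1
p=1, q=1: 1
Count of True = 4

4


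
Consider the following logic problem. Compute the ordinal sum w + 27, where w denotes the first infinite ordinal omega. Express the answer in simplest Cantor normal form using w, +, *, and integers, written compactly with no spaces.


Compute w + 27.
Ordinal + is associative but NOT commutative; for finite n>0, n + w = w but w + n stays w+n.
w + 27 is already in normal form (a successor ordinal beyond w).
Result = w+27

w+27


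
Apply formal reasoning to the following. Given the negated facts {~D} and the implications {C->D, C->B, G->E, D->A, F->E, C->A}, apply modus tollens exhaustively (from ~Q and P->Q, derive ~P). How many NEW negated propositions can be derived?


Initial negated facts: {~D}
Apply modus tollens to closure:
  ~D and C->D  =>  ~C
Final negated: {~C, ~D}
New negations: {~C}
Count = 1

1


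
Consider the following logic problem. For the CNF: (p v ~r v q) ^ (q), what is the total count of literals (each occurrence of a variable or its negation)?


Counting literals in each clause:
Clause 1: 3 literal(s)
Clause 2: 1 literal(s)
Total = 4

4


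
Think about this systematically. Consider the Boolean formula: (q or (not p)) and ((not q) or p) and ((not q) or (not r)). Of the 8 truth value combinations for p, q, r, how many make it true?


Evaluate all 8 assignments for p, q, r:
p=0, q=0, r=0: 1
p=0, q=0, r=1: 1
p=0, q=1, r=0: 0
p=0, q=1, r=1: 0
p=1, q=0, r=0: 0
p=1, q=0, r=1: 0
p=1, q=1, r=0: 1
p=1, q=1, r=1: 0
Satisfying count = 3

3


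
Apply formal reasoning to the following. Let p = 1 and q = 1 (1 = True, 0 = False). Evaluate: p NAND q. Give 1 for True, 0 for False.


p = 1, q = 1
Operation: p NAND q
Evaluate: 1 NAND 1 = 0

0


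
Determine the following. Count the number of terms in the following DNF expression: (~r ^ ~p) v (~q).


A DNF formula is a disjunction of terms (conjunctions).
Terms are separated by v.
Counting the disjuncts: 2 terms.

2


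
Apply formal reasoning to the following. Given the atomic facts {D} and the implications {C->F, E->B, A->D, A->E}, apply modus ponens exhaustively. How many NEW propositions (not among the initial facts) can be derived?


Initial facts: {D}
Apply modus ponens to closure:
  (no implication fires)
Final known: {D}
New propositions: {(none)}
Count = 0

0


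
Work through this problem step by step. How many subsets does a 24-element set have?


The power set of a set with n elements has 2^n elements.
|P(S)| = 2^24 = 16777216

16777216


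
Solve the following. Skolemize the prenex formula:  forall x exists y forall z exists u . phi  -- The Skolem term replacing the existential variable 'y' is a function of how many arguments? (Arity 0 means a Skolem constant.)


Quantifier prefix: forall x exists y forall z exists u
'y' is existentially quantified at position 2.
Universal variables preceding it: x
Skolem function arity = 1

1


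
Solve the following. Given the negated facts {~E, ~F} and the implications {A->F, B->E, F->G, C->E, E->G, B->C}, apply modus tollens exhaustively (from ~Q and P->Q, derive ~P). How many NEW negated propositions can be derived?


Initial negated facts: {~E, ~F}
Apply modus tollens to closure:
  ~F and A->F  =>  ~A
  ~E and B->E  =>  ~B
  ~E and C->E  =>  ~C
Final negated: {~A, ~B, ~C, ~E, ~F}
New negations: {~A, ~B, ~C}
Count = 3

3


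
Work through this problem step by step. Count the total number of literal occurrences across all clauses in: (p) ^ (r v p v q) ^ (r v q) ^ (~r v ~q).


Counting literals in each clause:
Clause 1: 1 literal(s)
Clause 2: 3 literal(s)
Clause 3: 2 literal(s)
Clause 4: 2 literal(s)
Total = 8

8


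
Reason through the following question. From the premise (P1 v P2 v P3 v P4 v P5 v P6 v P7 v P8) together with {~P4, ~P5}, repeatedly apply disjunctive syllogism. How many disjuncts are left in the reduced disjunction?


Original disjuncts (8): P1, P2, P3, P4, P5, P6, P7, P8
Negated (eliminate): ~P4, ~P5
Remaining disjuncts: P1, P2, P3, P6, P7, P8
Count = 8 - 2 = 6

6


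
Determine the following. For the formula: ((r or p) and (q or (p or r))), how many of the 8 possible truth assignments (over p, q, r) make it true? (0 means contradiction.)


Check all 8 assignments:
p=0, q=0, r=0: 0
p=0, q=0, r=1: 1
p=0, q=1, r=0: 0
p=0, q=1, r=1: 1
p=1, q=0, r=0: 1
p=1, q=0, r=1: 1
p=1, q=1, r=0: 1
p=1, q=1, r=1: 1
Count of True = 6

6


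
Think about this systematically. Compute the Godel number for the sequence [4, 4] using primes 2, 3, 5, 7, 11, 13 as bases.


Encode each element as an exponent of the corresponding prime:
  2^4 = 16
  3^4 = 81
Product = 16 * 81 = 1296

1296


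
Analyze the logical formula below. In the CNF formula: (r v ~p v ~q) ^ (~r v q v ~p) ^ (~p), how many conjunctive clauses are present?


A CNF formula is a conjunction of clauses.
Clauses are separated by ^.
Counting the conjuncts: 3 clauses.

3


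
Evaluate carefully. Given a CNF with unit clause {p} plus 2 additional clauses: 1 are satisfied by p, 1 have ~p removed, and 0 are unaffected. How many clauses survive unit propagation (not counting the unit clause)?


Satisfied (removed): 1
Shortened (remain): 1
Unchanged (remain): 0
Remaining = 1 + 0 = 1

1


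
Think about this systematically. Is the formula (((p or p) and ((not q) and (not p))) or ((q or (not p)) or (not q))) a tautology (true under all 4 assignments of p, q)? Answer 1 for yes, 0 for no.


Check all 4 assignments:
p=0, q=0: 1
p=0, q=1: 1
p=1, q=0: 1
p=1, q=1: 1
Satisfying count = 4/4.
Tautology iff count = 4: yes.

1


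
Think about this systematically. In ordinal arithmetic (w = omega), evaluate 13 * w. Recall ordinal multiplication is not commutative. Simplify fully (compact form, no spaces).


Compute 13 * w.
Ordinal * is associative and left-distributive over +, but NOT commutative; for finite n>1, n*w = w but w*n stays w*n.
For finite n>0, n * w = sup{n*k : k<w} = w. So 13 * w = w.
Result = w

w


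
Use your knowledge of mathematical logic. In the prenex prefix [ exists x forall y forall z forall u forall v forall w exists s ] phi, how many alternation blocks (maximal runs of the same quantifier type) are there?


Quantifier-type sequence: E A A A A A E  (A=forall, E=exists)
Group into maximal same-type runs:
  Ex1 | Ax5 | Ex1
Number of blocks = 3

3


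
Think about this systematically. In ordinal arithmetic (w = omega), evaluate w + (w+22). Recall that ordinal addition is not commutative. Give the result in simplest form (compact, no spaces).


Compute w + (w+22).
Ordinal + is associative but NOT commutative; for finite n>0, n + w = w but w + n stays w+n.
w + (w+22) = (w+w) + 22 = w*2+22.
Result = w*2+22

w*2+22


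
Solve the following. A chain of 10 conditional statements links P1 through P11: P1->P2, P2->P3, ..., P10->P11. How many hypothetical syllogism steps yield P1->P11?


With 10 implications in a chain connecting 11 propositions:
P1->P2, P2->P3, ..., P10->P11
Steps needed = (number of implications) - 1 = 10 - 1 = 9

9


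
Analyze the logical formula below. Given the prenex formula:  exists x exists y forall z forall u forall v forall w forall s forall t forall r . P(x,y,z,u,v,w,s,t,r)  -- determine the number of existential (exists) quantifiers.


Quantifier prefix: exists x exists y forall z forall u forall v forall w forall s forall t forall r
Mark each quantifier type:
  E E U U U U U U U
Universal count = 7, Existential count = 2
Asked for existential (exists) quantifiers: 2

2


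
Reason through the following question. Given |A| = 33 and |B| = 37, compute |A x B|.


The Cartesian product A x B contains all ordered pairs (a, b).
|A x B| = |A| * |B| = 33 * 37 = 1221

1221


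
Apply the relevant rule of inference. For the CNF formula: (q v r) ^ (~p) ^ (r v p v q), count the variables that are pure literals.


Check each variable for pure literal status:
p: mixed (not pure)
q: pure positive
r: pure positive
Pure literal count = 2

2


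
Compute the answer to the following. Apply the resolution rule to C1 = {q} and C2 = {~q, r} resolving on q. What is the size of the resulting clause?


Remove q from C1 and ~q from C2.
C1 remainder: {}
C2 remainder: {r}
Union (resolvent): {r}
Resolvent has 1 literal(s).

1


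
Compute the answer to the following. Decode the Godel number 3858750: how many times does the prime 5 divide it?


Factorize 3858750 by dividing by 5 repeatedly.
Division steps: 5 divides 3858750 exactly 4 time(s).
Exponent of 5 = 4

4


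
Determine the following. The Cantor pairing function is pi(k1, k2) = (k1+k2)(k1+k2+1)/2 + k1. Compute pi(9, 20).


k1 + k2 = 29
(k1+k2)(k1+k2+1)/2 = 29 * 30 / 2 = 435
pi = 435 + 9 = 444

444


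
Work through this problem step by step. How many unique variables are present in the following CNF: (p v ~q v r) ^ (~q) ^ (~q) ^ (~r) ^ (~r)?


Identify each variable that appears in the formula.
Variables found: p, q, r
Count = 3

3


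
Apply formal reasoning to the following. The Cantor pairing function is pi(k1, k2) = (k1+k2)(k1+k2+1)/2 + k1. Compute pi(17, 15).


k1 + k2 = 32
(k1+k2)(k1+k2+1)/2 = 32 * 33 / 2 = 528
pi = 528 + 17 = 545

545


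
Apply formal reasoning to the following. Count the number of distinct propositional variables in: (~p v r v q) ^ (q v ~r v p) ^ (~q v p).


Identify each variable that appears in the formula.
Variables found: p, q, r
Count = 3

3


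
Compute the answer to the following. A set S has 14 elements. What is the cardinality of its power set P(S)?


The power set of a set with n elements has 2^n elements.
|P(S)| = 2^14 = 16384

16384


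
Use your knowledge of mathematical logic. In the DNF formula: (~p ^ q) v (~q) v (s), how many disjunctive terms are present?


A DNF formula is a disjunction of terms (conjunctions).
Terms are separated by v.
Counting the disjuncts: 3 terms.

3


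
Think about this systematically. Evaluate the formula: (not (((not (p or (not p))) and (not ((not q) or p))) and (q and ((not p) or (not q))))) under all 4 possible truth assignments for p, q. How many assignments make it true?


Check all 4 assignments:
p=0, q=0: 1
p=0, q=1: 1
p=1, q=0: 1
p=1, q=1: 1
Count of True = 4

4


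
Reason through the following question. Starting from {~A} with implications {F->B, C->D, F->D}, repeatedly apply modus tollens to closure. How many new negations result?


Initial negated facts: {~A}
Apply modus tollens to closure:
  (no implication fires)
Final negated: {~A}
New negations: {(none)}
Count = 0

0


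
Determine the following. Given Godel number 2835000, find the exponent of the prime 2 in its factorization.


Factorize 2835000 by dividing by 2 repeatedly.
Division steps: 2 divides 2835000 exactly 3 time(s).
Exponent of 2 = 3

3


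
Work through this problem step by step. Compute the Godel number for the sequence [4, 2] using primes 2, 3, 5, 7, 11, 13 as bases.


Encode each element as an exponent of the corresponding prime:
  2^4 = 16
  3^2 = 9
Product = 16 * 9 = 144

144


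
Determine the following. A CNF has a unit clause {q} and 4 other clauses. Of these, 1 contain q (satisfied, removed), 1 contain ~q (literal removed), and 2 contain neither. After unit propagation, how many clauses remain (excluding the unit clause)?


Satisfied (removed): 1
Shortened (remain): 1
Unchanged (remain): 2
Remaining = 1 + 2 = 3

3


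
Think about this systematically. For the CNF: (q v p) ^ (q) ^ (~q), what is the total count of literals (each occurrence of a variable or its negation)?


Counting literals in each clause:
Clause 1: 2 literal(s)
Clause 2: 1 literal(s)
Clause 3: 1 literal(s)
Total = 4

4


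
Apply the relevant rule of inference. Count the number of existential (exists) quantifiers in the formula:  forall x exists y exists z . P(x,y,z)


Quantifier prefix: forall x exists y exists z
Mark each quantifier type:
  U E E
Universal count = 1, Existential count = 2
Asked for existential (exists) quantifiers: 2

2


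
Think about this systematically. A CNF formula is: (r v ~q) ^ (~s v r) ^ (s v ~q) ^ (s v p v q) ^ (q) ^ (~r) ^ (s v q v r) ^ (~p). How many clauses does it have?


A CNF formula is a conjunction of clauses.
Clauses are separated by ^.
Counting the conjuncts: 8 clauses.

8


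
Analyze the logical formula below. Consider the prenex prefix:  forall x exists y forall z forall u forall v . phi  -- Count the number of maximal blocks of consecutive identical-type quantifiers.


Quantifier-type sequence: A E A A A  (A=forall, E=exists)
Group into maximal same-type runs:
  Ax1 | Ex1 | Ax3
Number of blocks = 3

3


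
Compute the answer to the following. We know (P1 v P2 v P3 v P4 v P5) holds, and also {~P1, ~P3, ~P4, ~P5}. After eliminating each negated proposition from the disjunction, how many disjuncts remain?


Original disjuncts (5): P1, P2, P3, P4, P5
Negated (eliminate): ~P1, ~P3, ~P4, ~P5
Remaining disjuncts: P2
Count = 5 - 4 = 1

1


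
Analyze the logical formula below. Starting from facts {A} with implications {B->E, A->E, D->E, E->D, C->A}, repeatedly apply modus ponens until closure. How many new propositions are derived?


Initial facts: {A}
Apply modus ponens to closure:
  A and A->E  =>  E
  E and E->D  =>  D
Final known: {A, D, E}
New propositions: {D, E}
Count = 2

2


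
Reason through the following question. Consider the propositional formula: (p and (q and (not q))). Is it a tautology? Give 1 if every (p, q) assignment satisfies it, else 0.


Check all 4 assignments:
p=0, q=0: 0
p=0, q=1: 0
p=1, q=0: 0
p=1, q=1: 0
Satisfying count = 0/4.
Tautology iff count = 4: no.

0


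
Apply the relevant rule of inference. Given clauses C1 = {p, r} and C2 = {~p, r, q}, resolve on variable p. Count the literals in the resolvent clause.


Remove p from C1 and ~p from C2.
C1 remainder: {r}
C2 remainder: {r, q}
Union (resolvent): {q, r}
Resolvent has 2 literal(s).

2


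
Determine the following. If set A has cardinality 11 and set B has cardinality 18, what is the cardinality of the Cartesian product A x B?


The Cartesian product A x B contains all ordered pairs (a, b).
|A x B| = |A| * |B| = 11 * 18 = 198

198


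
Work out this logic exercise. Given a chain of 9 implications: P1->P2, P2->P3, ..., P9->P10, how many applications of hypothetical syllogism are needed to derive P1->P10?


With 9 implications in a chain connecting 10 propositions:
P1->P2, P2->P3, ..., P9->P10
Steps needed = (number of implications) - 1 = 9 - 1 = 8

8


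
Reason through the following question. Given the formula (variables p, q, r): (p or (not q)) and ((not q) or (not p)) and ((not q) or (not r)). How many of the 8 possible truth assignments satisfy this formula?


Evaluate all 8 assignments for p, q, r:
p=0, q=0, r=0: 1
p=0, q=0, r=1: 1
p=0, q=1, r=0: 0
p=0, q=1, r=1: 0
p=1, q=0, r=0: 1
p=1, q=0, r=1: 1
p=1, q=1, r=0: 0
p=1, q=1, r=1: 0
Satisfying count = 4

4


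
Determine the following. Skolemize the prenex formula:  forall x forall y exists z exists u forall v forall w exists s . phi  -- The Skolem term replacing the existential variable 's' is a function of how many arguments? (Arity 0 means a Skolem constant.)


Quantifier prefix: forall x forall y exists z exists u forall v forall w exists s
's' is existentially quantified at position 7.
Universal variables preceding it: x, y, v, w
Skolem function arity = 4

4


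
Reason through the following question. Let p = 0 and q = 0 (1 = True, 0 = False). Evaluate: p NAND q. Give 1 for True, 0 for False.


p = 0, q = 0
Operation: p NAND q
Evaluate: 0 NAND 0 = 1

1


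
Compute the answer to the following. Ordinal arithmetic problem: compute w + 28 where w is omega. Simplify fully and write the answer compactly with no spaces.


Compute w + 28.
Ordinal + is associative but NOT commutative; for finite n>0, n + w = w but w + n stays w+n.
w + 28 is already in normal form (a successor ordinal beyond w).
Result = w+28

w+28


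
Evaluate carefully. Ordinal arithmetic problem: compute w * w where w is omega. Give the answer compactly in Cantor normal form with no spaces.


Compute w * w.
Ordinal * is associative and left-distributive over +, but NOT commutative; for finite n>1, n*w = w but w*n stays w*n.
w * w = w^2 by definition.
Result = w^2

w^2


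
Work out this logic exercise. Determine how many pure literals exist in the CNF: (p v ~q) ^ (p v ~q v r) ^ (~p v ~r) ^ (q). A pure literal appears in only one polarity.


Check each variable for pure literal status:
p: mixed (not pure)
q: mixed (not pure)
r: mixed (not pure)
Pure literal count = 0

0


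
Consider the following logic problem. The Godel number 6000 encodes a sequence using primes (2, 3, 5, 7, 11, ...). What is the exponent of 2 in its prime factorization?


Factorize 6000 by dividing by 2 repeatedly.
Division steps: 2 divides 6000 exactly 4 time(s).
Exponent of 2 = 4

4


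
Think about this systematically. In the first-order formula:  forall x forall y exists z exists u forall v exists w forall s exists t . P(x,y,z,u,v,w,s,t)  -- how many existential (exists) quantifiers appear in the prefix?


Quantifier prefix: forall x forall y exists z exists u forall v exists w forall s exists t
Mark each quantifier type:
  U U E E U E U E
Universal count = 4, Existential count = 4
Asked for existential (exists) quantifiers: 4

4


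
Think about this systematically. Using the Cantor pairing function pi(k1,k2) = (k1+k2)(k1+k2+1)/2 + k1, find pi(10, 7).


k1 + k2 = 17
(k1+k2)(k1+k2+1)/2 = 17 * 18 / 2 = 153
pi = 153 + 10 = 163

163


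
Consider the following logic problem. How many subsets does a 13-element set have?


The power set of a set with n elements has 2^n elements.
|P(S)| = 2^13 = 8192

8192


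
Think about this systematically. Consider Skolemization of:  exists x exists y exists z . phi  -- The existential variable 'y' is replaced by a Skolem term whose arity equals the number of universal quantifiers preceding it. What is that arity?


Quantifier prefix: exists x exists y exists z
'y' is existentially quantified at position 2.
No universal quantifiers precede it.
Skolem function arity = 0 (a Skolem constant)

0


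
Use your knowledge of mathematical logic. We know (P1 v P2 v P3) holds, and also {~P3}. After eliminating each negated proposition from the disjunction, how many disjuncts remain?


Original disjuncts (3): P1, P2, P3
Negated (eliminate): ~P3
Remaining disjuncts: P1, P2
Count = 3 - 1 = 2

2


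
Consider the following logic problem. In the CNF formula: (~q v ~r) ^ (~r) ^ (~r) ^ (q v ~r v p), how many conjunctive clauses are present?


A CNF formula is a conjunction of clauses.
Clauses are separated by ^.
Counting the conjuncts: 4 clauses.

4


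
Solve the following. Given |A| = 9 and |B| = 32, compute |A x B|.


The Cartesian product A x B contains all ordered pairs (a, b).
|A x B| = |A| * |B| = 9 * 32 = 288

288


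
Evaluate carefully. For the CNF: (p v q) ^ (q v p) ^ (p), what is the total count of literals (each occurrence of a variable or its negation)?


Counting literals in each clause:
Clause 1: 2 literal(s)
Clause 2: 2 literal(s)
Clause 3: 1 literal(s)
Total = 5

5


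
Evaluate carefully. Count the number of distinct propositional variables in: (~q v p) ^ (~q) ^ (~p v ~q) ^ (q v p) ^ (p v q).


Identify each variable that appears in the formula.
Variables found: p, q
Count = 2

2


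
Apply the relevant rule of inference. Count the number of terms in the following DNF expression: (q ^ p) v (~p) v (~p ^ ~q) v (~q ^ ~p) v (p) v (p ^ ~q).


A DNF formula is a disjunction of terms (conjunctions).
Terms are separated by v.
Counting the disjuncts: 6 terms.

6


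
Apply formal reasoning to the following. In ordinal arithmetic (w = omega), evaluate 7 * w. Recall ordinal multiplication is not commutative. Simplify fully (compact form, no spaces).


Compute 7 * w.
Ordinal * is associative and left-distributive over +, but NOT commutative; for finite n>1, n*w = w but w*n stays w*n.
For finite n>0, n * w = sup{n*k : k<w} = w. So 7 * w = w.
Result = w

w


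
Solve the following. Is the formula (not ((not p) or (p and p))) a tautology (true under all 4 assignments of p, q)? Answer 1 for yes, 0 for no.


Check all 4 assignments:
p=0, q=0: 0
p=0, q=1: 0
p=1, q=0: 0
p=1, q=1: 0
Satisfying count = 0/4.
Tautology iff count = 4: no.

0


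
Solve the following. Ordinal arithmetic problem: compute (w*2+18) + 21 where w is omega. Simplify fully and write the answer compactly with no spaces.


Compute (w*2+18) + 21.
Ordinal + is associative but NOT commutative; for finite n>0, n + w = w but w + n stays w+n.
By associativity: (w*2+18) + 21 = w*2 + (18+21) = w*2+39.
Result = w*2+39

w*2+39


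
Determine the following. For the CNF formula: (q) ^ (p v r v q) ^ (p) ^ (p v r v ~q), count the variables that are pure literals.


Check each variable for pure literal status:
p: pure positive
q: mixed (not pure)
r: pure positive
Pure literal count = 2

2


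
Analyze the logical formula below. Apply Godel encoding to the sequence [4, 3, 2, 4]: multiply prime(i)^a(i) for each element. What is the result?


Encode each element as an exponent of the corresponding prime:
  2^4 = 16
  3^3 = 27
  5^2 = 25
  7^4 = 2401
Product = 16 * 27 * 25 * 2401 = 25930800

25930800


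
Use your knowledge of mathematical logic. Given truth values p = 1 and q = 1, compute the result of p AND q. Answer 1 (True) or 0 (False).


p = 1, q = 1
Operation: p AND q
Evaluate: 1 AND 1 = 1

1


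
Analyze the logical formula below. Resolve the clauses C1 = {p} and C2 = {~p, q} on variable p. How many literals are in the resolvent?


Remove p from C1 and ~p from C2.
C1 remainder: {}
C2 remainder: {q}
Union (resolvent): {q}
Resolvent has 1 literal(s).

1


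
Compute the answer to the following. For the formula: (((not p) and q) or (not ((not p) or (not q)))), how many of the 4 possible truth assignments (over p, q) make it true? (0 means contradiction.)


Check all 4 assignments:
p=0, q=0: 0
p=0, q=1: 1
p=1, q=0: 0
p=1, q=1: 1
Count of True = 2

2


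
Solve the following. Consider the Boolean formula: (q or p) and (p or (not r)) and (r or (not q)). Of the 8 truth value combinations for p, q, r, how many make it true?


Evaluate all 8 assignments for p, q, r:
p=0, q=0, r=0: 0
p=0, q=0, r=1: 0
p=0, q=1, r=0: 0
p=0, q=1, r=1: 0
p=1, q=0, r=0: 1
p=1, q=0, r=1: 1
p=1, q=1, r=0: 0
p=1, q=1, r=1: 1
Satisfying count = 3

3


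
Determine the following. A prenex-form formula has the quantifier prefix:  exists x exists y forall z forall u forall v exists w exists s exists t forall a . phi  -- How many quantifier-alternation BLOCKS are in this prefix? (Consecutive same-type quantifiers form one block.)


Quantifier-type sequence: E E A A A E E E A  (A=forall, E=exists)
Group into maximal same-type runs:
  Ex2 | Ax3 | Ex3 | Ax1
Number of blocks = 4

4


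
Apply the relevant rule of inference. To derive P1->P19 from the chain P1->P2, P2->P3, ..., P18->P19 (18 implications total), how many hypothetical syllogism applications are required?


With 18 implications in a chain connecting 19 propositions:
P1->P2, P2->P3, ..., P18->P19
Steps needed = (number of implications) - 1 = 18 - 1 = 17

17


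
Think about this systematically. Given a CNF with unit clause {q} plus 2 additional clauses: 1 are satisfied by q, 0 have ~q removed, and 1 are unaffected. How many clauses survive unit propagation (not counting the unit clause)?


Satisfied (removed): 1
Shortened (remain): 0
Unchanged (remain): 1
Remaining = 0 + 1 = 1

1


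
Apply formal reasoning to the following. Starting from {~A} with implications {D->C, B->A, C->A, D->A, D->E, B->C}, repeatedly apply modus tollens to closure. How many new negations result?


Initial negated facts: {~A}
Apply modus tollens to closure:
  ~A and B->A  =>  ~B
  ~A and C->A  =>  ~C
  ~A and D->A  =>  ~D
Final negated: {~A, ~B, ~C, ~D}
New negations: {~B, ~C, ~D}
Count = 3

3


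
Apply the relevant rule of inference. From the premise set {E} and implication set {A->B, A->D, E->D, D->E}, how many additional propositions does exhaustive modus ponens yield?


Initial facts: {E}
Apply modus ponens to closure:
  E and E->D  =>  D
Final known: {D, E}
New propositions: {D}
Count = 1

1


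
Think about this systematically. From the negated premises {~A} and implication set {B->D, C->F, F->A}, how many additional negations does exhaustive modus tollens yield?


Initial negated facts: {~A}
Apply modus tollens to closure:
  ~A and F->A  =>  ~F
  ~F and C->F  =>  ~C
Final negated: {~A, ~C, ~F}
New negations: {~C, ~F}
Count = 2

2


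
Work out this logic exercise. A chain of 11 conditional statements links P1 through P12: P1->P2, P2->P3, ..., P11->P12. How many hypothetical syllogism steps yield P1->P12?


With 11 implications in a chain connecting 12 propositions:
P1->P2, P2->P3, ..., P11->P12
Steps needed = (number of implications) - 1 = 11 - 1 = 10

10


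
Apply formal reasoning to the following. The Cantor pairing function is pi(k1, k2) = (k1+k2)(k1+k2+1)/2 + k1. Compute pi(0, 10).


k1 + k2 = 10
(k1+k2)(k1+k2+1)/2 = 10 * 11 / 2 = 55
pi = 55 + 0 = 55

55


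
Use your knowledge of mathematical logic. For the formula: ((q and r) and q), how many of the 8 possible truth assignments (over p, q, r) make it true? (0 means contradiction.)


Check all 8 assignments:
p=0, q=0, r=0: 0
p=0, q=0, r=1: 0
p=0, q=1, r=0: 0
p=0, q=1, r=1: 1
p=1, q=0, r=0: 0
p=1, q=0, r=1: 0
p=1, q=1, r=0: 0
p=1, q=1, r=1: 1
Count of True = 2

2


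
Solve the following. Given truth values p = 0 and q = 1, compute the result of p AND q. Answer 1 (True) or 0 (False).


p = 0, q = 1
Operation: p AND q
Evaluate: 0 AND 1 = 0

0


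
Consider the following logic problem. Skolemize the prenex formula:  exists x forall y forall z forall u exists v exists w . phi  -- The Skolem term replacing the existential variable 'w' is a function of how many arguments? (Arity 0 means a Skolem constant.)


Quantifier prefix: exists x forall y forall z forall u exists v exists w
'w' is existentially quantified at position 6.
Universal variables preceding it: y, z, u
Skolem function arity = 3

3


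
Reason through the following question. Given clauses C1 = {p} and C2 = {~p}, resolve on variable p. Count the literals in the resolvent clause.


Remove p from C1 and ~p from C2.
C1 remainder: {}
C2 remainder: {}
Union (resolvent): {} (empty clause)
Resolvent has 0 literal(s).

0


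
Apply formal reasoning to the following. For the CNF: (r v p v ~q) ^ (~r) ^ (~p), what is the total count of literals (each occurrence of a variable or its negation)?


Counting literals in each clause:
Clause 1: 3 literal(s)
Clause 2: 1 literal(s)
Clause 3: 1 literal(s)
Total = 5

5


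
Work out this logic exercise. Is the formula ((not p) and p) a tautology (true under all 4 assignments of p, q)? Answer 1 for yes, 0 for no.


Check all 4 assignments:
p=0, q=0: 0
p=0, q=1: 0
p=1, q=0: 0
p=1, q=1: 0
Satisfying count = 0/4.
Tautology iff count = 4: no.

0


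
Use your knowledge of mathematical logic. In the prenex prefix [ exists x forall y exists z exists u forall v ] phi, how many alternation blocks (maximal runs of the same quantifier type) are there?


Quantifier-type sequence: E A E E A  (A=forall, E=exists)
Group into maximal same-type runs:
  Ex1 | Ax1 | Ex2 | Ax1
Number of blocks = 4

4


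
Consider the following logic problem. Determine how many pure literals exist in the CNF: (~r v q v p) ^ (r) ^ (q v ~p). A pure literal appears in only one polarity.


Check each variable for pure literal status:
p: mixed (not pure)
q: pure positive
r: mixed (not pure)
Pure literal count = 1

1


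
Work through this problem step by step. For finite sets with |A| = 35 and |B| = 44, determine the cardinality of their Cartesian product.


The Cartesian product A x B contains all ordered pairs (a, b).
|A x B| = |A| * |B| = 35 * 44 = 1540

1540


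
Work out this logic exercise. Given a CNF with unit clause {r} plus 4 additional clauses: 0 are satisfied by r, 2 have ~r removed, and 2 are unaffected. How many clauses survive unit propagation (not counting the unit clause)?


Satisfied (removed): 0
Shortened (remain): 2
Unchanged (remain): 2
Remaining = 2 + 2 = 4

4


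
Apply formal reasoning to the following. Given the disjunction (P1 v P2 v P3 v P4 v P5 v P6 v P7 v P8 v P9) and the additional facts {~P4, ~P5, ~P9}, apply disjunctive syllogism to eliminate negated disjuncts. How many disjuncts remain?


Original disjuncts (9): P1, P2, P3, P4, P5, P6, P7, P8, P9
Negated (eliminate): ~P4, ~P5, ~P9
Remaining disjuncts: P1, P2, P3, P6, P7, P8
Count = 9 - 3 = 6

6


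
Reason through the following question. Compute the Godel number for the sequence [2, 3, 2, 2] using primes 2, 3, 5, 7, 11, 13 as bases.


Encode each element as an exponent of the corresponding prime:
  2^2 = 4
  3^3 = 27
  5^2 = 25
  7^2 = 49
Product = 4 * 27 * 25 * 49 = 132300

132300


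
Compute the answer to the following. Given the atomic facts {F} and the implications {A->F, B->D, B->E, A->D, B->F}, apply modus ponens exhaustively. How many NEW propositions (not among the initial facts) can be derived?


Initial facts: {F}
Apply modus ponens to closure:
  (no implication fires)
Final known: {F}
New propositions: {(none)}
Count = 0

0


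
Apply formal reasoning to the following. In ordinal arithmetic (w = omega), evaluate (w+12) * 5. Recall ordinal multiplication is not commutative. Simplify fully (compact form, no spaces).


Compute (w+12) * 5.
Ordinal * is associative and left-distributive over +, but NOT commutative; for finite n>1, n*w = w but w*n stays w*n.
(w+12) * 5 = (w+12) repeated 5 times. Each intermediate +12 is absorbed by the following w; only the last survives: w*5+12.
Result = w*5+12

w*5+12


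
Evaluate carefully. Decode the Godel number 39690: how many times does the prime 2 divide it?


Factorize 39690 by dividing by 2 repeatedly.
Division steps: 2 divides 39690 exactly 1 time(s).
Exponent of 2 = 1

1


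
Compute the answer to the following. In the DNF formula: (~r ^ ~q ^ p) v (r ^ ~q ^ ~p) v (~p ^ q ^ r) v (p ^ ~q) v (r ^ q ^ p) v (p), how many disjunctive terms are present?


A DNF formula is a disjunction of terms (conjunctions).
Terms are separated by v.
Counting the disjuncts: 6 terms.

6


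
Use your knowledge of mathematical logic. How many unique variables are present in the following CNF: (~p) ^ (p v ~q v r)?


Identify each variable that appears in the formula.
Variables found: p, q, r
Count = 3

3


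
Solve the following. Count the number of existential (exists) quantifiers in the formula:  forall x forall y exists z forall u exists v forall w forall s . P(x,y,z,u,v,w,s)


Quantifier prefix: forall x forall y exists z forall u exists v forall w forall s
Mark each quantifier type:
  U U E U E U U
Universal count = 5, Existential count = 2
Asked for existential (exists) quantifiers: 2

2


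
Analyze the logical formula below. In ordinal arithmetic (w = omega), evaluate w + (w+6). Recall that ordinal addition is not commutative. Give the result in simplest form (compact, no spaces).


Compute w + (w+6).
Ordinal + is associative but NOT commutative; for finite n>0, n + w = w but w + n stays w+n.
w + (w+6) = (w+w) + 6 = w*2+6.
Result = w*2+6

w*2+6


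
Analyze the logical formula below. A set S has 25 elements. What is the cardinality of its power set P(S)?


The power set of a set with n elements has 2^n elements.
|P(S)| = 2^25 = 33554432

33554432


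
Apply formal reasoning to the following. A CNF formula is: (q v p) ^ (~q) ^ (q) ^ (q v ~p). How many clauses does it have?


A CNF formula is a conjunction of clauses.
Clauses are separated by ^.
Counting the conjuncts: 4 clauses.

4


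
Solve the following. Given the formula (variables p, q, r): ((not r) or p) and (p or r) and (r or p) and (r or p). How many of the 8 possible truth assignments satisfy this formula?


Evaluate all 8 assignments for p, q, r:
p=0, q=0, r=0: 0
p=0, q=0, r=1: 0
p=0, q=1, r=0: 0
p=0, q=1, r=1: 0
p=1, q=0, r=0: 1
p=1, q=0, r=1: 1
p=1, q=1, r=0: 1
p=1, q=1, r=1: 1
Satisfying count = 4

4


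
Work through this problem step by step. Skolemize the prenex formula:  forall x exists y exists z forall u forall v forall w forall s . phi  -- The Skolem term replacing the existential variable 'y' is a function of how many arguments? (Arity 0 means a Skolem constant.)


Quantifier prefix: forall x exists y exists z forall u forall v forall w forall s
'y' is existentially quantified at position 2.
Universal variables preceding it: x
Skolem function arity = 1

1


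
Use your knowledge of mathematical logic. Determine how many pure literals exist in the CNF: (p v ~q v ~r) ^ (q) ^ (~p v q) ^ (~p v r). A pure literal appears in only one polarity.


Check each variable for pure literal status:
p: mixed (not pure)
q: mixed (not pure)
r: mixed (not pure)
Pure literal count = 0

0


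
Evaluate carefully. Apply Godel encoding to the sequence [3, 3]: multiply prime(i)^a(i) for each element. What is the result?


Encode each element as an exponent of the corresponding prime:
  2^3 = 8
  3^3 = 27
Product = 8 * 27 = 216

216


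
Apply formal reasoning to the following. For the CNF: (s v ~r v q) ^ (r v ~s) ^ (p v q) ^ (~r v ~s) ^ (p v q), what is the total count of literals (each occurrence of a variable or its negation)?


Counting literals in each clause:
Clause 1: 3 literal(s)
Clause 2: 2 literal(s)
Clause 3: 2 literal(s)
Clause 4: 2 literal(s)
Clause 5: 2 literal(s)
Total = 11

11


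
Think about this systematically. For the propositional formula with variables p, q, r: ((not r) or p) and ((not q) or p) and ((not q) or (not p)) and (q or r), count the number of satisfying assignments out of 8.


Evaluate all 8 assignments for p, q, r:
p=0, q=0, r=0: 0
p=0, q=0, r=1: 0
p=0, q=1, r=0: 0
p=0, q=1, r=1: 0
p=1, q=0, r=0: 0
p=1, q=0, r=1: 1
p=1, q=1, r=0: 0
p=1, q=1, r=1: 0
Satisfying count = 1

1


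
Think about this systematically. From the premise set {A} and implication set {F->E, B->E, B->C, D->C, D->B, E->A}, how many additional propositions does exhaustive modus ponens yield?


Initial facts: {A}
Apply modus ponens to closure:
  (no implication fires)
Final known: {A}
New propositions: {(none)}
Count = 0

0
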